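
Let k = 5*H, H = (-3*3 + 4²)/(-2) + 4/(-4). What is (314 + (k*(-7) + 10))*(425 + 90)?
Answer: 495945/2 ≈ 2.4797e+5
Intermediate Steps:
H = -9/2 (H = (-9 + 16)*(-½) + 4*(-¼) = 7*(-½) - 1 = -7/2 - 1 = -9/2 ≈ -4.5000)
k = -45/2 (k = 5*(-9/2) = -45/2 ≈ -22.500)
(314 + (k*(-7) + 10))*(425 + 90) = (314 + (-45/2*(-7) + 10))*(425 + 90) = (314 + (315/2 + 10))*515 = (314 + 335/2)*515 = (963/2)*515 = 495945/2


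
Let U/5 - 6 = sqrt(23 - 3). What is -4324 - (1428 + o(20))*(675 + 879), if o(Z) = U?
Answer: -2270056 - 15540*sqrt(5) ≈ -2.3048e+6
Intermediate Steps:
U = 30 + 10*sqrt(5) (U = 30 + 5*sqrt(23 - 3) = 30 + 5*sqrt(20) = 30 + 5*(2*sqrt(5)) = 30 + 10*sqrt(5) ≈ 52.361)
o(Z) = 30 + 10*sqrt(5)
-4324 - (1428 + o(20))*(675 + 879) = -4324 - (1428 + (30 + 10*sqrt(5)))*(675 + 879) = -4324 - (1458 + 10*sqrt(5))*1554 = -4324 - (2265732 + 15540*sqrt(5)) = -4324 + (-2265732 - 15540*sqrt(5)) = -2270056 - 15540*sqrt(5)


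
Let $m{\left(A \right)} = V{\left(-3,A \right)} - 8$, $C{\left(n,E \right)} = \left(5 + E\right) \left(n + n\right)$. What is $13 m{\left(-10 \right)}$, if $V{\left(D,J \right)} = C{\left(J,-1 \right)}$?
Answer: $-1144$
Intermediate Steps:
$C{\left(n,E \right)} = 2 n \left(5 + E\right)$ ($C{\left(n,E \right)} = \left(5 + E\right) 2 n = 2 n \left(5 + E\right)$)
$V{\left(D,J \right)} = 8 J$ ($V{\left(D,J \right)} = 2 J \left(5 - 1\right) = 2 J 4 = 8 J$)
$m{\left(A \right)} = -8 + 8 A$ ($m{\left(A \right)} = 8 A - 8 = -8 + 8 A$)
$13 m{\left(-10 \right)} = 13 \left(-8 + 8 \left(-10\right)\right) = 13 \left(-8 - 80\right) = 13 \left(-88\right) = -1144$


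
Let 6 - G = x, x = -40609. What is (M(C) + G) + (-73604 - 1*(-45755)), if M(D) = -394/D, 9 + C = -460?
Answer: 5987648/469 ≈ 12767.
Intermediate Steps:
G = 40615 (G = 6 - 1*(-40609) = 6 + 40609 = 40615)
C = -469 (C = -9 - 460 = -469)
(M(C) + G) + (-73604 - 1*(-45755)) = (-394/(-469) + 40615) + (-73604 - 1*(-45755)) = (-394*(-1/469) + 40615) + (-73604 + 45755) = (394/469 + 40615) - 27849 = 19048829/469 - 27849 = 5987648/469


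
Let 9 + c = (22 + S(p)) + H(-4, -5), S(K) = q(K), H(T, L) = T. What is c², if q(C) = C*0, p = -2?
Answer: 81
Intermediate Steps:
q(C) = 0
S(K) = 0
c = 9 (c = -9 + ((22 + 0) - 4) = -9 + (22 - 4) = -9 + 18 = 9)
c² = 9² = 81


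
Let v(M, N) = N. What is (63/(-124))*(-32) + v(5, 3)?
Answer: 597/31 ≈ 19.258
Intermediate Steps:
(63/(-124))*(-32) + v(5, 3) = (63/(-124))*(-32) + 3 = (63*(-1/124))*(-32) + 3 = -63/124*(-32) + 3 = 504/31 + 3 = 597/31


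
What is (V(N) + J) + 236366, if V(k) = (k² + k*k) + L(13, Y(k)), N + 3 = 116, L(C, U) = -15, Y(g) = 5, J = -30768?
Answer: 231121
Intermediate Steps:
N = 113 (N = -3 + 116 = 113)
V(k) = -15 + 2*k² (V(k) = (k² + k*k) - 15 = (k² + k²) - 15 = 2*k² - 15 = -15 + 2*k²)
(V(N) + J) + 236366 = ((-15 + 2*113²) - 30768) + 236366 = ((-15 + 2*12769) - 30768) + 236366 = ((-15 + 25538) - 30768) + 236366 = (25523 - 30768) + 236366 = -5245 + 236366 = 231121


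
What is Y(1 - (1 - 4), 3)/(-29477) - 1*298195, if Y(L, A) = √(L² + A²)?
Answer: -8789894020/29477 ≈ -2.9820e+5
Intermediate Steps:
Y(L, A) = √(A² + L²)
Y(1 - (1 - 4), 3)/(-29477) - 1*298195 = √(3² + (1 - (1 - 4))²)/(-29477) - 1*298195 = √(9 + (1 - 1*(-3))²)*(-1/29477) - 298195 = √(9 + (1 + 3)²)*(-1/29477) - 298195 = √(9 + 4²)*(-1/29477) - 298195 = √(9 + 16)*(-1/29477) - 298195 = √25*(-1/29477) - 298195 = 5*(-1/29477) - 298195 = -5/29477 - 298195 = -8789894020/29477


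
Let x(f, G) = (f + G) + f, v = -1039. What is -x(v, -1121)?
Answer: 3199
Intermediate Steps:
x(f, G) = G + 2*f (x(f, G) = (G + f) + f = G + 2*f)
-x(v, -1121) = -(-1121 + 2*(-1039)) = -(-1121 - 2078) = -1*(-3199) = 3199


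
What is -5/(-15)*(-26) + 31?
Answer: 67/3 ≈ 22.333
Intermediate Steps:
-5/(-15)*(-26) + 31 = -5*(-1/15)*(-26) + 31 = (1/3)*(-26) + 31 = -26/3 + 31 = 67/3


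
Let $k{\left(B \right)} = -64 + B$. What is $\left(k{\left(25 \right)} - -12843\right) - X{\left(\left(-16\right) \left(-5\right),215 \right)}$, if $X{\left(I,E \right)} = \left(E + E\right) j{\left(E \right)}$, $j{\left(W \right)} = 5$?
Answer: $10654$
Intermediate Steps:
$X{\left(I,E \right)} = 10 E$ ($X{\left(I,E \right)} = \left(E + E\right) 5 = 2 E 5 = 10 E$)
$\left(k{\left(25 \right)} - -12843\right) - X{\left(\left(-16\right) \left(-5\right),215 \right)} = \left(\left(-64 + 25\right) - -12843\right) - 10 \cdot 215 = \left(-39 + 12843\right) - 2150 = 12804 - 2150 = 10654$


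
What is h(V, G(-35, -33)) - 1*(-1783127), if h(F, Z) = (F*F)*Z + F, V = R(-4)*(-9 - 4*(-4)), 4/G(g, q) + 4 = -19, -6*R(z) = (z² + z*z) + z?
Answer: 369062111/207 ≈ 1.7829e+6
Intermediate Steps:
R(z) = -z²/3 - z/6 (R(z) = -((z² + z*z) + z)/6 = -((z² + z²) + z)/6 = -(2*z² + z)/6 = -(z + 2*z²)/6 = -z²/3 - z/6)
G(g, q) = -4/23 (G(g, q) = 4/(-4 - 19) = 4/(-23) = 4*(-1/23) = -4/23)
V = -98/3 (V = (-⅙*(-4)*(1 + 2*(-4)))*(-9 - 4*(-4)) = (-⅙*(-4)*(1 - 8))*(-9 + 16) = -⅙*(-4)*(-7)*7 = -14/3*7 = -98/3 ≈ -32.667)
h(F, Z) = F + Z*F² (h(F, Z) = F²*Z + F = Z*F² + F = F + Z*F²)
h(V, G(-35, -33)) - 1*(-1783127) = -98*(1 - 98/3*(-4/23))/3 - 1*(-1783127) = -98*(1 + 392/69)/3 + 1783127 = -98/3*461/69 + 1783127 = -45178/207 + 1783127 = 369062111/207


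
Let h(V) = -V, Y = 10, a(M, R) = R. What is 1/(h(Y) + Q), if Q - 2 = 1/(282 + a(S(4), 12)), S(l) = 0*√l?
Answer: -294/2351 ≈ -0.12505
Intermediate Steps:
S(l) = 0
Q = 589/294 (Q = 2 + 1/(282 + 12) = 2 + 1/294 = 589/294 ≈ 2.0034)
1/(h(Y) + Q) = 1/(-1*10 + 589/294) = 1/(-10 + 589/294) = 1/(-2351/294) = -294/2351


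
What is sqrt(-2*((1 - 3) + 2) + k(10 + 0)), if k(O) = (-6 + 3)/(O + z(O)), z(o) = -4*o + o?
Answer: sqrt(15)/10 ≈ 0.38730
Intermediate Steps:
z(o) = -3*o
k(O) = 3/(2*O) (k(O) = (-6 + 3)/(O - 3*O) = -3*(-1/(2*O)) = -(-3)/(2*O) = 3/(2*O))
sqrt(-2*((1 - 3) + 2) + k(10 + 0)) = sqrt(-2*((1 - 3) + 2) + 3/(2*(10 + 0))) = sqrt(-2*(-2 + 2) + (3/2)/10) = sqrt(-2*0 + (3/2)*(1/10)) = sqrt(0 + 3/20) = sqrt(3/20) = sqrt(15)/10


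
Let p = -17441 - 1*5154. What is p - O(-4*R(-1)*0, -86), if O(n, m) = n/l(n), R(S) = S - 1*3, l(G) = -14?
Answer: -22595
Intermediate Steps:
p = -22595 (p = -17441 - 5154 = -22595)
R(S) = -3 + S (R(S) = S - 3 = -3 + S)
O(n, m) = -n/14 (O(n, m) = n/(-14) = n*(-1/14) = -n/14)
p - O(-4*R(-1)*0, -86) = -22595 - (-1)*-4*(-3 - 1)*0/14 = -22595 - (-1)*-4*(-4)*0/14 = -22595 - (-1)*16*0/14 = -22595 - (-1)*0/14 = -22595 - 1*0 = -22595 + 0 = -22595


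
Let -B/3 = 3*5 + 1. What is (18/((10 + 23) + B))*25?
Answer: -30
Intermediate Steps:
B = -48 (B = -3*(3*5 + 1) = -3*(15 + 1) = -3*16 = -48)
(18/((10 + 23) + B))*25 = (18/((10 + 23) - 48))*25 = (18/(33 - 48))*25 = (18/(-15))*25 = -1/15*18*25 = -6/5*25 = -30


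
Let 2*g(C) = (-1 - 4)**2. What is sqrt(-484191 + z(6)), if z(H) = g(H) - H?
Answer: I*sqrt(1936738)/2 ≈ 695.83*I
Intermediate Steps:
g(C) = 25/2 (g(C) = (-1 - 4)**2/2 = (1/2)*(-5)**2 = (1/2)*25 = 25/2)
z(H) = 25/2 - H
sqrt(-484191 + z(6)) = sqrt(-484191 + (25/2 - 1*6)) = sqrt(-484191 + (25/2 - 6)) = sqrt(-484191 + 13/2) = sqrt(-968369/2) = I*sqrt(1936738)/2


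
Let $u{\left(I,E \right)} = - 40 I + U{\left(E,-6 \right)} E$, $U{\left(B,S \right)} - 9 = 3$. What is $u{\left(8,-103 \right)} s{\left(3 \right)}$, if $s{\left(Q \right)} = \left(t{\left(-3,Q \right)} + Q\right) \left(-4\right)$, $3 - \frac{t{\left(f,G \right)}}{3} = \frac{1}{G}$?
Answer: $68464$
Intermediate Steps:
$U{\left(B,S \right)} = 12$ ($U{\left(B,S \right)} = 9 + 3 = 12$)
$u{\left(I,E \right)} = - 40 I + 12 E$
$t{\left(f,G \right)} = 9 - \frac{3}{G}$
$s{\left(Q \right)} = -36 - 4 Q + \frac{12}{Q}$ ($s{\left(Q \right)} = \left(\left(9 - \frac{3}{Q}\right) + Q\right) \left(-4\right) = \left(9 + Q - \frac{3}{Q}\right) \left(-4\right) = -36 - 4 Q + \frac{12}{Q}$)
$u{\left(8,-103 \right)} s{\left(3 \right)} = \left(\left(-40\right) 8 + 12 \left(-103\right)\right) \left(-36 - 12 + \frac{12}{3}\right) = \left(-320 - 1236\right) \left(-36 - 12 + 12 \cdot \frac{1}{3}\right) = - 1556 \left(-36 - 12 + 4\right) = \left(-1556\right) \left(-44\right) = 68464$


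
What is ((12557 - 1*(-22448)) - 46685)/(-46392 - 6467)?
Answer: 11680/52859 ≈ 0.22097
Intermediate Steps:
((12557 - 1*(-22448)) - 46685)/(-46392 - 6467) = ((12557 + 22448) - 46685)/(-52859) = (35005 - 46685)*(-1/52859) = -11680*(-1/52859) = 11680/52859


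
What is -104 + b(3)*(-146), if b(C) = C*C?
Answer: -1418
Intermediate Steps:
b(C) = C²
-104 + b(3)*(-146) = -104 + 3²*(-146) = -104 + 9*(-146) = -104 - 1314 = -1418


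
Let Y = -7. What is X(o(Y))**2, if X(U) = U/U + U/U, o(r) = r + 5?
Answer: 4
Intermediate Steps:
o(r) = 5 + r
X(U) = 2 (X(U) = 1 + 1 = 2)
X(o(Y))**2 = 2**2 = 4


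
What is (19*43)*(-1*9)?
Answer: -7353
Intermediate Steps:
(19*43)*(-1*9) = 817*(-9) = -7353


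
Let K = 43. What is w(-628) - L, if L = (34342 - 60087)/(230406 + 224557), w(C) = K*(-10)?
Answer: -195608345/454963 ≈ -429.94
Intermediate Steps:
w(C) = -430 (w(C) = 43*(-10) = -430)
L = -25745/454963 ≈ -0.056587
w(-628) - L = -430 - 1*(-25745/454963) = -430 + 25745/454963 = -195608345/454963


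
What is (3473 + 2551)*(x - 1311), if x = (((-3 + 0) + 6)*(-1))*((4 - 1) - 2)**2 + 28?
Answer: -7746864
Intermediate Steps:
x = 25 (x = ((-3 + 6)*(-1))*(3 - 2)**2 + 28 = (3*(-1))*1**2 + 28 = -3*1 + 28 = -3 + 28 = 25)
(3473 + 2551)*(x - 1311) = (3473 + 2551)*(25 - 1311) = 6024*(-1286) = -7746864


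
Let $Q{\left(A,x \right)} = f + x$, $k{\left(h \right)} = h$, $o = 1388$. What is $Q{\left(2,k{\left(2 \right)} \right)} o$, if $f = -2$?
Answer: $0$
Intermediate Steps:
$Q{\left(A,x \right)} = -2 + x$
$Q{\left(2,k{\left(2 \right)} \right)} o = \left(-2 + 2\right) 1388 = 0 \cdot 1388 = 0$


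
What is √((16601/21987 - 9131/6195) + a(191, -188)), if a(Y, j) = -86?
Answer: 2*I*√101341472870155/2162055 ≈ 9.3123*I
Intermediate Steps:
√((16601/21987 - 9131/6195) + a(191, -188)) = √((16601/21987 - 9131/6195) - 86) = √(-4662862/6486165 - 86) = √(-562473052/6486165) = 2*I*√101341472870155/2162055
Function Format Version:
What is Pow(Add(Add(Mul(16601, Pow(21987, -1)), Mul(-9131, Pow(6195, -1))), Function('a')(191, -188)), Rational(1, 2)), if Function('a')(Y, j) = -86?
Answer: Mul(Rational(2, 2162055), I, Pow(101341472870155, Rational(1, 2))) ≈ Mul(9.3123, I)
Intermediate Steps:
Pow(Add(Add(Mul(16601, Pow(21987, -1)), Mul(-9131, Pow(6195, -1))), Function('a')(191, -188)), Rational(1, 2)) = Pow(Add(Add(Mul(16601, Pow(21987, -1)), Mul(-9131, Pow(6195, -1))), -86), Rational(1, 2)) = Pow(Add(Add(Mul(16601, Rational(1, 21987)), Mul(-9131, Rational(1, 6195))), -86), Rational(1, 2)) = Pow(Add(Add(Rational(16601, 21987), Rational(-9131, 6195)), -86), Rational(1, 2)) = Pow(Add(Rational(-4662862, 6486165), -86), Rational(1, 2)) = Pow(Rational(-562473052, 6486165), Rational(1, 2)) = Mul(Rational(2, 2162055), I, Pow(101341472870155, Rational(1, 2)))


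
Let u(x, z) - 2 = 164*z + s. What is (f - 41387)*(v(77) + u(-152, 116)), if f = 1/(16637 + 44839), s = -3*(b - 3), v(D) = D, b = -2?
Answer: -24321032629949/30738 ≈ -7.9124e+8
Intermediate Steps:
s = 15 (s = -3*(-2 - 3) = -3*(-5) = 15)
u(x, z) = 17 + 164*z (u(x, z) = 2 + (164*z + 15) = 2 + (15 + 164*z) = 17 + 164*z)
f = 1/61476 ≈ 1.6267e-5
(f - 41387)*(v(77) + u(-152, 116)) = (1/61476 - 41387)*(77 + (17 + 164*116)) = -2544307211*(77 + (17 + 19024))/61476 = -2544307211*(77 + 19041)/61476 = -2544307211/61476*19118 = -24321032629949/30738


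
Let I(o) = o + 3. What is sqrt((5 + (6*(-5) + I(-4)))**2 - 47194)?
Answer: I*sqrt(46518) ≈ 215.68*I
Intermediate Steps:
I(o) = 3 + o
sqrt((5 + (6*(-5) + I(-4)))**2 - 47194) = sqrt((5 + (6*(-5) + (3 - 4)))**2 - 47194) = sqrt((5 + (-30 - 1))**2 - 47194) = sqrt((5 - 31)**2 - 47194) = sqrt((-26)**2 - 47194) = sqrt(676 - 47194) = sqrt(-46518) = I*sqrt(46518)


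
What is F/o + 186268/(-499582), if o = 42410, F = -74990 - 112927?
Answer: -50889788287/10593636310 ≈ -4.8038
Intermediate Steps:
F = -187917
F/o + 186268/(-499582) = -187917/42410 + 186268/(-499582) = -187917*1/42410 + 186268*(-1/499582) = -187917/42410 - 93134/249791 = -50889788287/10593636310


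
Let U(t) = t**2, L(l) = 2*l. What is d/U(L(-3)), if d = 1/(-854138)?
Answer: -1/30748968 ≈ -3.2521e-8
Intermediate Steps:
d = -1/854138 ≈ -1.1708e-6
d/U(L(-3)) = -1/(854138*((2*(-3))**2)) = -1/(854138*((-6)**2)) = -1/854138/36 = -1/854138*1/36 = -1/30748968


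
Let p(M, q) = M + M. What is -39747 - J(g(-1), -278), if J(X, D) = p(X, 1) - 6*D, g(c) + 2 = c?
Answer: -41409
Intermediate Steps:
g(c) = -2 + c
p(M, q) = 2*M
J(X, D) = -6*D + 2*X (J(X, D) = 2*X - 6*D = -6*D + 2*X)
-39747 - J(g(-1), -278) = -39747 - (-6*(-278) + 2*(-2 - 1)) = -39747 - (1668 + 2*(-3)) = -39747 - (1668 - 6) = -39747 - 1*1662 = -39747 - 1662 = -41409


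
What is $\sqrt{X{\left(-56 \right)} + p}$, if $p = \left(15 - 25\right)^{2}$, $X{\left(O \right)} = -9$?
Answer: $\sqrt{91} \approx 9.5394$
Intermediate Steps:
$p = 100$ ($p = \left(15 - 25\right)^{2} = \left(-10\right)^{2} = 100$)
$\sqrt{X{\left(-56 \right)} + p} = \sqrt{-9 + 100} = \sqrt{91}$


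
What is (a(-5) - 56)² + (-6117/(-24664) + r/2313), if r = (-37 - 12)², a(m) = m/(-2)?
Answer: 163358524027/57047832 ≈ 2863.5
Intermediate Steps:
a(m) = -m/2 (a(m) = m*(-½) = -m/2)
r = 2401 (r = (-49)² = 2401)
(a(-5) - 56)² + (-6117/(-24664) + r/2313) = (-½*(-5) - 56)² + (-6117/(-24664) + 2401/2313) = (5/2 - 56)² + (-6117*(-1/24664) + 2401*(1/2313)) = (-107/2)² + (6117/24664 + 2401/2313) = 11449/4 + 73366885/57047832 = 163358524027/57047832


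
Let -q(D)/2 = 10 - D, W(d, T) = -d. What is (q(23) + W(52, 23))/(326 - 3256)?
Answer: 13/1465 ≈ 0.0088737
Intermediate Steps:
q(D) = -20 + 2*D (q(D) = -2*(10 - D) = -20 + 2*D)
(q(23) + W(52, 23))/(326 - 3256) = ((-20 + 2*23) - 1*52)/(326 - 3256) = ((-20 + 46) - 52)/(-2930) = (26 - 52)*(-1/2930) = -26*(-1/2930) = 13/1465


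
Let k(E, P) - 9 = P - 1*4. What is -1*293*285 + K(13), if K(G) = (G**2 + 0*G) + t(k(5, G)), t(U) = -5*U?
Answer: -83426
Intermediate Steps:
k(E, P) = 5 + P (k(E, P) = 9 + (P - 1*4) = 9 + (P - 4) = 9 + (-4 + P) = 5 + P)
K(G) = -25 + G**2 - 5*G (K(G) = (G**2 + 0*G) - 5*(5 + G) = (G**2 + 0) + (-25 - 5*G) = G**2 + (-25 - 5*G) = -25 + G**2 - 5*G)
-1*293*285 + K(13) = -1*293*285 + (-25 + 13**2 - 5*13) = -293*285 + (-25 + 169 - 65) = -83505 + 79 = -83426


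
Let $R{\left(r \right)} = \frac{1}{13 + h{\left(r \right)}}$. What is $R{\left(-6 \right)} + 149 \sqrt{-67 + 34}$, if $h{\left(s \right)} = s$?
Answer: $\frac{1}{7} + 149 i \sqrt{33} \approx 0.14286 + 855.94 i$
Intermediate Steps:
$R{\left(r \right)} = \frac{1}{13 + r}$
$R{\left(-6 \right)} + 149 \sqrt{-67 + 34} = \frac{1}{13 - 6} + 149 \sqrt{-67 + 34} = \frac{1}{7} + 149 \sqrt{-33} = \frac{1}{7} + 149 i \sqrt{33}$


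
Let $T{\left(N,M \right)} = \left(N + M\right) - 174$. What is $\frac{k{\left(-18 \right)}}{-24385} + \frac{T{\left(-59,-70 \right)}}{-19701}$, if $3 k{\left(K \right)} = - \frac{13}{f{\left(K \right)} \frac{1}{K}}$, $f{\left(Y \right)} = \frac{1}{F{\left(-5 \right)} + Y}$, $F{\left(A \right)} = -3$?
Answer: $\frac{13219631}{160136295} \approx 0.082552$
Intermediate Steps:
$T{\left(N,M \right)} = -174 + M + N$ ($T{\left(N,M \right)} = \left(M + N\right) - 174 = -174 + M + N$)
$f{\left(Y \right)} = \frac{1}{-3 + Y}$
$k{\left(K \right)} = - \frac{13 K \left(-3 + K\right)}{3}$ ($k{\left(K \right)} = \frac{\left(-13\right) \frac{1}{\frac{1}{-3 + K} \frac{1}{K}}}{3} = \frac{\left(-13\right) \frac{1}{\frac{1}{K} \frac{1}{-3 + K}}}{3} = \frac{\left(-13\right) K \left(-3 + K\right)}{3} = - \frac{13 K \left(-3 + K\right)}{3}$)
$\frac{k{\left(-18 \right)}}{-24385} + \frac{T{\left(-59,-70 \right)}}{-19701} = \frac{\frac{13}{3} \left(-18\right) \left(3 - -18\right)}{-24385} + \frac{-174 - 70 - 59}{-19701} = \frac{13}{3} \left(-18\right) \left(3 + 18\right) \left(- \frac{1}{24385}\right) - - \frac{101}{6567} = \frac{13}{3} \left(-18\right) 21 \left(- \frac{1}{24385}\right) + \frac{101}{6567} = \left(-1638\right) \left(- \frac{1}{24385}\right) + \frac{101}{6567} = \frac{1638}{24385} + \frac{101}{6567} = \frac{13219631}{160136295}$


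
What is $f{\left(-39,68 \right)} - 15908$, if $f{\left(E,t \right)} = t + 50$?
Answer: $-15790$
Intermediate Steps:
$f{\left(E,t \right)} = 50 + t$
$f{\left(-39,68 \right)} - 15908 = \left(50 + 68\right) - 15908 = 118 - 15908 = -15790$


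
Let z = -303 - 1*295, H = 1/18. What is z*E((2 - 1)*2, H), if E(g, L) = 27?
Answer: -16146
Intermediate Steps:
H = 1/18 ≈ 0.055556
z = -598 (z = -303 - 295 = -598)
z*E((2 - 1)*2, H) = -598*27 = -16146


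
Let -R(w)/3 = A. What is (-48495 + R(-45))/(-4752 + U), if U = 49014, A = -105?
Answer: -8030/7377 ≈ -1.0885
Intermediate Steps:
R(w) = 315 (R(w) = -3*(-105) = 315)
(-48495 + R(-45))/(-4752 + U) = (-48495 + 315)/(-4752 + 49014) = -48180/44262 = -48180*1/44262 = -8030/7377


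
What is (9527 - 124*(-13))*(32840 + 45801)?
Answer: 875982099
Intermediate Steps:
(9527 - 124*(-13))*(32840 + 45801) = (9527 + 1612)*78641 = 11139*78641 = 875982099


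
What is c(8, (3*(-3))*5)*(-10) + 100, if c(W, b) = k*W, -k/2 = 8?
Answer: 1380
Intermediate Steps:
k = -16 (k = -2*8 = -16)
c(W, b) = -16*W
c(8, (3*(-3))*5)*(-10) + 100 = -16*8*(-10) + 100 = -128*(-10) + 100 = 1280 + 100 = 1380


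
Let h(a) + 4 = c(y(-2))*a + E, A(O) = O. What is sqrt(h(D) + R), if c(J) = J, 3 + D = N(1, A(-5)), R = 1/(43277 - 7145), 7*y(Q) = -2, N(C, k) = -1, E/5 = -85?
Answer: I*sqrt(6842563720923)/126462 ≈ 20.685*I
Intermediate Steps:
E = -425 (E = 5*(-85) = -425)
y(Q) = -2/7 (y(Q) = (1/7)*(-2) = -2/7)
R = 1/36132 ≈ 2.7676e-5
D = -4 (D = -3 - 1 = -4)
h(a) = -429 - 2*a/7 (h(a) = -4 + (-2*a/7 - 425) = -4 + (-425 - 2*a/7) = -429 - 2*a/7)
sqrt(h(D) + R) = sqrt((-429 - 2/7*(-4)) + 1/36132) = sqrt((-429 + 8/7) + 1/36132) = sqrt(-2995/7 + 1/36132) = sqrt(-108215333/252924) = I*sqrt(6842563720923)/126462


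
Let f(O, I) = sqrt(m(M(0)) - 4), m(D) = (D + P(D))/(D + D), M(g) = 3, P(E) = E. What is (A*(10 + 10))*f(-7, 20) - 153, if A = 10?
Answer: -153 + 200*I*sqrt(3) ≈ -153.0 + 346.41*I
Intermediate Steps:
m(D) = 1 (m(D) = (D + D)/(D + D) = (2*D)/((2*D)) = (2*D)*(1/(2*D)) = 1)
f(O, I) = I*sqrt(3) (f(O, I) = sqrt(1 - 4) = sqrt(-3) = I*sqrt(3))
(A*(10 + 10))*f(-7, 20) - 153 = (10*(10 + 10))*(I*sqrt(3)) - 153 = (10*20)*(I*sqrt(3)) - 153 = 200*(I*sqrt(3)) - 153 = 200*I*sqrt(3) - 153 = -153 + 200*I*sqrt(3)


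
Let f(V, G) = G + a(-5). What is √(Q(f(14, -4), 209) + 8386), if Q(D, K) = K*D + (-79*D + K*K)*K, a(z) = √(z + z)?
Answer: √(9202923 - 16302*I*√10) ≈ 3033.6 - 8.497*I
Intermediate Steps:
a(z) = √2*√z (a(z) = √(2*z) = √2*√z)
f(V, G) = G + I*√10 (f(V, G) = G + √2*√(-5) = G + √2*(I*√5) = G + I*√10)
Q(D, K) = D*K + K*(K² - 79*D) (Q(D, K) = D*K + (-79*D + K²)*K = D*K + (K² - 79*D)*K = D*K + K*(K² - 79*D))
√(Q(f(14, -4), 209) + 8386) = √(209*(209² - 78*(-4 + I*√10)) + 8386) = √(209*(43681 + (312 - 78*I*√10)) + 8386) = √(209*(43993 - 78*I*√10) + 8386) = √((9194537 - 16302*I*√10) + 8386) = √(9202923 - 16302*I*√10)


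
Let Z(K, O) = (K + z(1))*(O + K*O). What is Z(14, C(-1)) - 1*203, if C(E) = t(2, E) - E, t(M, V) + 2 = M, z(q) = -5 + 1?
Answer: -53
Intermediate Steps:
z(q) = -4
t(M, V) = -2 + M
C(E) = -E (C(E) = (-2 + 2) - E = 0 - E = -E)
Z(K, O) = (-4 + K)*(O + K*O) (Z(K, O) = (K - 4)*(O + K*O) = (-4 + K)*(O + K*O))
Z(14, C(-1)) - 1*203 = (-1*(-1))*(-4 + 14² - 3*14) - 1*203 = 1*(-4 + 196 - 42) - 203 = 1*150 - 203 = 150 - 203 = -53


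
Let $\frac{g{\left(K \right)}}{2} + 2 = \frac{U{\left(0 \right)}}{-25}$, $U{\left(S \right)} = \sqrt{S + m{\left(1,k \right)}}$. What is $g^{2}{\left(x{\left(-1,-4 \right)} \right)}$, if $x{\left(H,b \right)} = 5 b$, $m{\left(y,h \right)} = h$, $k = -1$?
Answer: $\frac{9996}{625} + \frac{16 i}{25} \approx 15.994 + 0.64 i$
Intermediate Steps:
$U{\left(S \right)} = \sqrt{-1 + S}$ ($U{\left(S \right)} = \sqrt{S - 1} = \sqrt{-1 + S}$)
$g{\left(K \right)} = -4 - \frac{2 i}{25}$ ($g{\left(K \right)} = -4 + 2 \frac{\sqrt{-1 + 0}}{-25} = -4 + 2 \sqrt{-1} \left(- \frac{1}{25}\right) = -4 + 2 i \left(- \frac{1}{25}\right) = -4 + 2 \left(- \frac{i}{25}\right) = -4 - \frac{2 i}{25}$)
$g^{2}{\left(x{\left(-1,-4 \right)} \right)} = \left(-4 - \frac{2 i}{25}\right)^{2}$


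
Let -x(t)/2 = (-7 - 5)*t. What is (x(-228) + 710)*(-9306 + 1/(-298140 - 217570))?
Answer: 11426888678441/257855 ≈ 4.4315e+7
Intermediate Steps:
x(t) = 24*t (x(t) = -2*(-7 - 5)*t = -(-24)*t = 24*t)
(x(-228) + 710)*(-9306 + 1/(-298140 - 217570)) = (24*(-228) + 710)*(-9306 + 1/(-298140 - 217570)) = (-5472 + 710)*(-9306 + 1/(-515710)) = -4762*(-9306 - 1/515710) = -4762*(-4799197261/515710) = 11426888678441/257855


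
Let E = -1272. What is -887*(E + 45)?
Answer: 1088349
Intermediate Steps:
-887*(E + 45) = -887*(-1272 + 45) = -887*(-1227) = 1088349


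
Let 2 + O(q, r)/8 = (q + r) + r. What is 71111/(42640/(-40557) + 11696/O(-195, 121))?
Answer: 43260732405/19125178 ≈ 2262.0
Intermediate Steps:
O(q, r) = -16 + 8*q + 16*r (O(q, r) = -16 + 8*((q + r) + r) = -16 + 8*(q + 2*r) = -16 + (8*q + 16*r) = -16 + 8*q + 16*r)
71111/(42640/(-40557) + 11696/O(-195, 121)) = 71111/(42640/(-40557) + 11696/(-16 + 8*(-195) + 16*121)) = 71111/(42640*(-1/40557) + 11696/(-16 - 1560 + 1936)) = 71111/(-42640/40557 + 11696/360) = 71111/(-42640/40557 + 11696*(1/360)) = 71111/(-42640/40557 + 1462/45) = 71111/(19125178/608355) = 71111*(608355/19125178) = 43260732405/19125178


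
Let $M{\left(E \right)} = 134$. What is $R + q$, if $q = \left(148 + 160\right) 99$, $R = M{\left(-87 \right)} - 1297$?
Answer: $29329$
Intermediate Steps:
$R = -1163$ ($R = 134 - 1297 = -1163$)
$q = 30492$ ($q = 308 \cdot 99 = 30492$)
$R + q = -1163 + 30492 = 29329$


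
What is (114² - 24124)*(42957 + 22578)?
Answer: -729273480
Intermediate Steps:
(114² - 24124)*(42957 + 22578) = (12996 - 24124)*65535 = -11128*65535 = -729273480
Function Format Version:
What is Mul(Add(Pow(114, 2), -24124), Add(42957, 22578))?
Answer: -729273480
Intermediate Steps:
Mul(Add(Pow(114, 2), -24124), Add(42957, 22578)) = Mul(Add(12996, -24124), 65535) = Mul(-11128, 65535) = -729273480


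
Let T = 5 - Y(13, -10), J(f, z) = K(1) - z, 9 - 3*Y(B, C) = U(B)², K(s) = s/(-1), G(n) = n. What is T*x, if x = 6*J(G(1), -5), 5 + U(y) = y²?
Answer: 215216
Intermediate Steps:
U(y) = -5 + y²
K(s) = -s (K(s) = s*(-1) = -s)
Y(B, C) = 3 - (-5 + B²)²/3
J(f, z) = -1 - z (J(f, z) = -1*1 - z = -1 - z)
T = 26902/3 (T = 5 - (3 - (-5 + 13²)²/3) = 5 - (3 - (-5 + 169)²/3) = 5 - (3 - ⅓*164²) = 5 - (3 - ⅓*26896) = 5 - (3 - 26896/3) = 5 - 1*(-26887/3) = 5 + 26887/3 = 26902/3 ≈ 8967.3)
x = 24 (x = 6*(-1 - 1*(-5)) = 6*(-1 + 5) = 6*4 = 24)
T*x = (26902/3)*24 = 215216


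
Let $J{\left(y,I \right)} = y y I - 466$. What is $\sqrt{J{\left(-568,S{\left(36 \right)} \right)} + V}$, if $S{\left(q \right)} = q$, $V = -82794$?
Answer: $2 \sqrt{2882801} \approx 3395.8$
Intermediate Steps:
$J{\left(y,I \right)} = -466 + I y^{2}$ ($J{\left(y,I \right)} = y^{2} I - 466 = I y^{2} - 466 = -466 + I y^{2}$)
$\sqrt{J{\left(-568,S{\left(36 \right)} \right)} + V} = \sqrt{\left(-466 + 36 \left(-568\right)^{2}\right) - 82794} = \sqrt{\left(-466 + 36 \cdot 322624\right) - 82794} = \sqrt{\left(-466 + 11614464\right) - 82794} = \sqrt{11613998 - 82794} = \sqrt{11531204} = 2 \sqrt{2882801}$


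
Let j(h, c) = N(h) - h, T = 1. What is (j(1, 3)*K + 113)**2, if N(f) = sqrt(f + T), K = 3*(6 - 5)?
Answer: 12118 + 660*sqrt(2) ≈ 13051.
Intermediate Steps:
K = 3 (K = 3*1 = 3)
N(f) = sqrt(1 + f) (N(f) = sqrt(f + 1) = sqrt(1 + f))
j(h, c) = sqrt(1 + h) - h
(j(1, 3)*K + 113)**2 = ((sqrt(1 + 1) - 1*1)*3 + 113)**2 = ((sqrt(2) - 1)*3 + 113)**2 = ((-1 + sqrt(2))*3 + 113)**2 = ((-3 + 3*sqrt(2)) + 113)**2 = (110 + 3*sqrt(2))**2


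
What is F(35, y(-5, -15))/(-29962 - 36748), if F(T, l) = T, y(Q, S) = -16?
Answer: -1/1906 ≈ -0.00052466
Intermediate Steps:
F(35, y(-5, -15))/(-29962 - 36748) = 35/(-29962 - 36748) = 35/(-66710) = 35*(-1/66710) = -1/1906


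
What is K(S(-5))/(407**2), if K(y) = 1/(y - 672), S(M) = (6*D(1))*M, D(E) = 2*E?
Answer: -1/121255068 ≈ -8.2471e-9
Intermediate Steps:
S(M) = 12*M (S(M) = (6*(2*1))*M = (6*2)*M = 12*M)
K(y) = 1/(-672 + y)
K(S(-5))/(407**2) = 1/((-672 + 12*(-5))*(407**2)) = 1/(-672 - 60*165649) = (1/165649)/(-732) = -1/732*1/165649 = -1/121255068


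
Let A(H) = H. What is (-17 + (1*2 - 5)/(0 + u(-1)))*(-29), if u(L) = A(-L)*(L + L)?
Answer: 899/2 ≈ 449.50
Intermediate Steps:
u(L) = -2*L² (u(L) = (-L)*(L + L) = (-L)*(2*L) = -2*L²)
(-17 + (1*2 - 5)/(0 + u(-1)))*(-29) = (-17 + (1*2 - 5)/(0 - 2*(-1)²))*(-29) = (-17 + (2 - 5)/(0 - 2*1))*(-29) = (-17 - 3/(0 - 2))*(-29) = (-17 - 3/(-2))*(-29) = (-17 - 3*(-½))*(-29) = (-17 + 3/2)*(-29) = -31/2*(-29) = 899/2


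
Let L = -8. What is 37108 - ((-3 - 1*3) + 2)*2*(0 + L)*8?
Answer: 36596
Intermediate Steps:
37108 - ((-3 - 1*3) + 2)*2*(0 + L)*8 = 37108 - ((-3 - 1*3) + 2)*2*(0 - 8)*8 = 37108 - ((-3 - 3) + 2)*2*(-8*8) = 37108 - (-6 + 2)*2*(-64) = 37108 - (-4*2)*(-64) = 37108 - (-8)*(-64) = 37108 - 1*512 = 37108 - 512 = 36596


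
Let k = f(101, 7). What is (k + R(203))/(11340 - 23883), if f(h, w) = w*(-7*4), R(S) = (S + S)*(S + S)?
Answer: -54880/4181 ≈ -13.126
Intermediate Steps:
R(S) = 4*S² (R(S) = (2*S)*(2*S) = 4*S²)
f(h, w) = -28*w (f(h, w) = w*(-28) = -28*w)
k = -196 (k = -28*7 = -196)
(k + R(203))/(11340 - 23883) = (-196 + 4*203²)/(11340 - 23883) = (-196 + 4*41209)/(-12543) = (-196 + 164836)*(-1/12543) = 164640*(-1/12543) = -54880/4181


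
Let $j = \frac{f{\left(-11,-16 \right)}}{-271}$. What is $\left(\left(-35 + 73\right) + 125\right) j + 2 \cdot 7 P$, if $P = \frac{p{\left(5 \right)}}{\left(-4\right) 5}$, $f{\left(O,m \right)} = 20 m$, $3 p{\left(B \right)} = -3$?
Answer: $\frac{523497}{2710} \approx 193.17$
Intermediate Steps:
$p{\left(B \right)} = -1$ ($p{\left(B \right)} = \frac{1}{3} \left(-3\right) = -1$)
$P = \frac{1}{20}$ ($P = - \frac{1}{\left(-4\right) 5} = - \frac{1}{-20} = \left(-1\right) \left(- \frac{1}{20}\right) = \frac{1}{20} \approx 0.05$)
$j = \frac{320}{271}$ ($j = \frac{20 \left(-16\right)}{-271} = \left(-320\right) \left(- \frac{1}{271}\right) = \frac{320}{271} \approx 1.1808$)
$\left(\left(-35 + 73\right) + 125\right) j + 2 \cdot 7 P = \left(\left(-35 + 73\right) + 125\right) \frac{320}{271} + 2 \cdot 7 \cdot \frac{1}{20} = \left(38 + 125\right) \frac{320}{271} + 14 \cdot \frac{1}{20} = 163 \cdot \frac{320}{271} + \frac{7}{10} = \frac{52160}{271} + \frac{7}{10} = \frac{523497}{2710}$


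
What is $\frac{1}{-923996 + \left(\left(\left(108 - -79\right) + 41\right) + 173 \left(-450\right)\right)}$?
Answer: $- \frac{1}{1001618} \approx -9.9839 \cdot 10^{-7}$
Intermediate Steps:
$\frac{1}{-923996 + \left(\left(\left(108 - -79\right) + 41\right) + 173 \left(-450\right)\right)} = \frac{1}{-923996 + \left(\left(\left(108 + 79\right) + 41\right) - 77850\right)} = \frac{1}{-923996 + \left(\left(187 + 41\right) - 77850\right)} = \frac{1}{-923996 + \left(228 - 77850\right)} = \frac{1}{-923996 - 77622} = \frac{1}{-1001618} = - \frac{1}{1001618}$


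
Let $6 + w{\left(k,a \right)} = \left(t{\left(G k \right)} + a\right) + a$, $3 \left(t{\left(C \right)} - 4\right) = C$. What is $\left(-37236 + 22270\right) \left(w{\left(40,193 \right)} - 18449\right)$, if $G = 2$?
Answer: $\frac{809885090}{3} \approx 2.6996 \cdot 10^{8}$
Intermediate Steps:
$t{\left(C \right)} = 4 + \frac{C}{3}$
$w{\left(k,a \right)} = -2 + 2 a + \frac{2 k}{3}$ ($w{\left(k,a \right)} = -6 + \left(\left(\left(4 + \frac{2 k}{3}\right) + a\right) + a\right) = -6 + \left(\left(4 + a + \frac{2 k}{3}\right) + a\right) = -6 + \left(4 + 2 a + \frac{2 k}{3}\right) = -2 + 2 a + \frac{2 k}{3}$)
$\left(-37236 + 22270\right) \left(w{\left(40,193 \right)} - 18449\right) = \left(-37236 + 22270\right) \left(\left(-2 + 2 \cdot 193 + \frac{2}{3} \cdot 40\right) - 18449\right) = - 14966 \left(\left(-2 + 386 + \frac{80}{3}\right) - 18449\right) = - 14966 \left(\frac{1232}{3} - 18449\right) = \left(-14966\right) \left(- \frac{54115}{3}\right) = \frac{809885090}{3}$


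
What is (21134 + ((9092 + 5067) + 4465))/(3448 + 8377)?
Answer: 39758/11825 ≈ 3.3622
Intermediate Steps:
(21134 + ((9092 + 5067) + 4465))/(3448 + 8377) = (21134 + (14159 + 4465))/11825 = (21134 + 18624)*(1/11825) = 39758*(1/11825) = 39758/11825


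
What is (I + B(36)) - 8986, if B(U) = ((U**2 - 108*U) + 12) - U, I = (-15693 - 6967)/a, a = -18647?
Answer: -216319834/18647 ≈ -11601.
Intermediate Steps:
I = 22660/18647 (I = (-15693 - 6967)/(-18647) = -22660*(-1/18647) = 22660/18647 ≈ 1.2152)
B(U) = 12 + U**2 - 109*U (B(U) = (12 + U**2 - 108*U) - U = 12 + U**2 - 109*U)
(I + B(36)) - 8986 = (22660/18647 + (12 + 36**2 - 109*36)) - 8986 = (22660/18647 + (12 + 1296 - 3924)) - 8986 = (22660/18647 - 2616) - 8986 = -48757892/18647 - 8986 = -216319834/18647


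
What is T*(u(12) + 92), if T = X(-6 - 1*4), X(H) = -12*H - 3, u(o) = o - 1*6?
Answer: 11466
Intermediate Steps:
u(o) = -6 + o (u(o) = o - 6 = -6 + o)
X(H) = -3 - 12*H
T = 117 (T = -3 - 12*(-6 - 1*4) = -3 - 12*(-6 - 4) = -3 - 12*(-10) = -3 + 120 = 117)
T*(u(12) + 92) = 117*((-6 + 12) + 92) = 117*(6 + 92) = 117*98 = 11466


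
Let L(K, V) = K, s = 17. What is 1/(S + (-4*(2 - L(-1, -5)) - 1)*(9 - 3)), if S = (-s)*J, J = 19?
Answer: -1/401 ≈ -0.0024938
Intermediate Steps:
S = -323 (S = -1*17*19 = -17*19 = -323)
1/(S + (-4*(2 - L(-1, -5)) - 1)*(9 - 3)) = 1/(-323 + (-4*(2 - 1*(-1)) - 1)*(9 - 3)) = 1/(-323 + (-4*(2 + 1) - 1)*6) = 1/(-323 + (-4*3 - 1)*6) = 1/(-323 + (-12 - 1)*6) = 1/(-323 - 13*6) = 1/(-323 - 78) = 1/(-401) = -1/401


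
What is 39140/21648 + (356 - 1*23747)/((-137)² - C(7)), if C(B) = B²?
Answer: 1571753/2814240 ≈ 0.55850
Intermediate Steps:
39140/21648 + (356 - 1*23747)/((-137)² - C(7)) = 39140/21648 + (356 - 1*23747)/((-137)² - 1*7²) = 39140*(1/21648) + (356 - 23747)/(18769 - 1*49) = 9785/5412 - 23391/(18769 - 49) = 9785/5412 - 23391/18720 = 9785/5412 - 23391*1/18720 = 9785/5412 - 2599/2080 = 1571753/2814240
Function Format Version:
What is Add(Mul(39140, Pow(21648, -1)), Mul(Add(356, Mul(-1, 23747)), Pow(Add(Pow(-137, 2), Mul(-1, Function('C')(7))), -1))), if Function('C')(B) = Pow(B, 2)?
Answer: Rational(1571753, 2814240) ≈ 0.55850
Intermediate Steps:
Add(Mul(39140, Pow(21648, -1)), Mul(Add(356, Mul(-1, 23747)), Pow(Add(Pow(-137, 2), Mul(-1, Function('C')(7))), -1))) = Add(Mul(39140, Pow(21648, -1)), Mul(Add(356, Mul(-1, 23747)), Pow(Add(Pow(-137, 2), Mul(-1, Pow(7, 2))), -1))) = Add(Mul(39140, Rational(1, 21648)), Mul(Add(356, -23747), Pow(Add(18769, Mul(-1, 49)), -1))) = Add(Rational(9785, 5412), Mul(-23391, Pow(Add(18769, -49), -1))) = Add(Rational(9785, 5412), Mul(-23391, Pow(18720, -1))) = Add(Rational(9785, 5412), Mul(-23391, Rational(1, 18720))) = Add(Rational(9785, 5412), Rational(-2599, 2080)) = Rational(1571753, 2814240)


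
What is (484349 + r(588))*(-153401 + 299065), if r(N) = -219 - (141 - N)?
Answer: 70585424128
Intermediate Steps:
r(N) = -360 + N (r(N) = -219 + (-141 + N) = -360 + N)
(484349 + r(588))*(-153401 + 299065) = (484349 + (-360 + 588))*(-153401 + 299065) = (484349 + 228)*145664 = 484577*145664 = 70585424128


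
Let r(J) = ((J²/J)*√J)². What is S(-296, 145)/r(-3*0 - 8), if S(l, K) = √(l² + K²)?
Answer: -√108641/512 ≈ -0.64376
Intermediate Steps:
S(l, K) = √(K² + l²)
r(J) = J³ (r(J) = (J*√J)² = (J^(3/2))² = J³)
S(-296, 145)/r(-3*0 - 8) = √(145² + (-296)²)/((-3*0 - 8)³) = √(21025 + 87616)/((0 - 8)³) = √108641/((-8)³) = √108641/(-512) = √108641*(-1/512) = -√108641/512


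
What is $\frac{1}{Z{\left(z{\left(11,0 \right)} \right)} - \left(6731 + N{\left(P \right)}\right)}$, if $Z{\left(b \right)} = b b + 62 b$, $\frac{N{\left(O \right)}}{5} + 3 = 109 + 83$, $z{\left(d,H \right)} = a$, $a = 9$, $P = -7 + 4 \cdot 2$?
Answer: $- \frac{1}{7037} \approx -0.00014211$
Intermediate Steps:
$P = 1$ ($P = -7 + 8 = 1$)
$z{\left(d,H \right)} = 9$
$N{\left(O \right)} = 945$ ($N{\left(O \right)} = -15 + 5 \left(109 + 83\right) = -15 + 5 \cdot 192 = -15 + 960 = 945$)
$Z{\left(b \right)} = b^{2} + 62 b$
$\frac{1}{Z{\left(z{\left(11,0 \right)} \right)} - \left(6731 + N{\left(P \right)}\right)} = \frac{1}{9 \left(62 + 9\right) - 7676} = \frac{1}{9 \cdot 71 - 7676} = \frac{1}{639 - 7676} = \frac{1}{-7037} = - \frac{1}{7037}$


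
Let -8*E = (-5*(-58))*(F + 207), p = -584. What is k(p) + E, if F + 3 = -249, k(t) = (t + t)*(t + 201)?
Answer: 1795901/4 ≈ 4.4898e+5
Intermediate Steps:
k(t) = 2*t*(201 + t) (k(t) = (2*t)*(201 + t) = 2*t*(201 + t))
F = -252 (F = -3 - 249 = -252)
E = 6525/4 (E = -(-5*(-58))*(-252 + 207)/8 = -145*(-45)/4 = -⅛*(-13050) = 6525/4 ≈ 1631.3)
k(p) + E = 2*(-584)*(201 - 584) + 6525/4 = 2*(-584)*(-383) + 6525/4 = 447344 + 6525/4 = 1795901/4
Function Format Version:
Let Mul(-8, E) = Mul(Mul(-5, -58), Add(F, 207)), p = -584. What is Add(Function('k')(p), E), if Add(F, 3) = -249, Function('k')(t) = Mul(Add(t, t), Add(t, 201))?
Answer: Rational(1795901, 4) ≈ 4.4898e+5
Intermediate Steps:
Function('k')(t) = Mul(2, t, Add(201, t)) (Function('k')(t) = Mul(Mul(2, t), Add(201, t)) = Mul(2, t, Add(201, t)))
F = -252 (F = Add(-3, -249) = -252)
E = Rational(6525, 4) (E = Mul(Rational(-1, 8), Mul(Mul(-5, -58), Add(-252, 207))) = Mul(Rational(-1, 8), Mul(290, -45)) = Mul(Rational(-1, 8), -13050) = Rational(6525, 4) ≈ 1631.3)
Add(Function('k')(p), E) = Add(Mul(2, -584, Add(201, -584)), Rational(6525, 4)) = Add(Mul(2, -584, -383), Rational(6525, 4)) = Add(447344, Rational(6525, 4)) = Rational(1795901, 4)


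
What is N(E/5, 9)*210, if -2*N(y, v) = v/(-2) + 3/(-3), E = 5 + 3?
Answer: 1155/2 ≈ 577.50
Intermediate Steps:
E = 8
N(y, v) = 1/2 + v/4 (N(y, v) = -(v/(-2) + 3/(-3))/2 = -(v*(-1/2) + 3*(-1/3))/2 = -(-v/2 - 1)/2 = -(-1 - v/2)/2 = 1/2 + v/4)
N(E/5, 9)*210 = (1/2 + (1/4)*9)*210 = (1/2 + 9/4)*210 = (11/4)*210 = 1155/2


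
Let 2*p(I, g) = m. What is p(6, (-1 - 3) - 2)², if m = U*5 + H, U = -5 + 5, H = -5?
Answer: 25/4 ≈ 6.2500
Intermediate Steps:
U = 0
m = -5 (m = 0*5 - 5 = 0 - 5 = -5)
p(I, g) = -5/2 (p(I, g) = (½)*(-5) = -5/2)
p(6, (-1 - 3) - 2)² = (-5/2)² = 25/4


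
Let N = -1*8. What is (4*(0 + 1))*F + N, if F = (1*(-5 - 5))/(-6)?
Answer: -4/3 ≈ -1.3333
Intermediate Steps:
F = 5/3 (F = (1*(-10))*(-1/6) = -10*(-1/6) = 5/3 ≈ 1.6667)
N = -8
(4*(0 + 1))*F + N = (4*(0 + 1))*(5/3) - 8 = (4*1)*(5/3) - 8 = 4*(5/3) - 8 = 20/3 - 8 = -4/3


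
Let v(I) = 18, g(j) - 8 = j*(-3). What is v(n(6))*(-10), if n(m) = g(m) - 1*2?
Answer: -180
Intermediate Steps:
g(j) = 8 - 3*j (g(j) = 8 + j*(-3) = 8 - 3*j)
n(m) = 6 - 3*m (n(m) = (8 - 3*m) - 1*2 = (8 - 3*m) - 2 = 6 - 3*m)
v(n(6))*(-10) = 18*(-10) = -180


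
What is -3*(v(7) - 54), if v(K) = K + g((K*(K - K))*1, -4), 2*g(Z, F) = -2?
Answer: 144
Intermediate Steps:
g(Z, F) = -1 (g(Z, F) = (½)*(-2) = -1)
v(K) = -1 + K (v(K) = K - 1 = -1 + K)
-3*(v(7) - 54) = -3*((-1 + 7) - 54) = -3*(6 - 54) = -3*(-48) = 144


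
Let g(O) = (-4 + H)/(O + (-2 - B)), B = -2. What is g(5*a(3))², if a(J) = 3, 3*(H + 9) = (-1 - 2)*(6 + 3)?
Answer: 484/225 ≈ 2.1511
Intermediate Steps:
H = -18 (H = -9 + ((-1 - 2)*(6 + 3))/3 = -9 + (-3*9)/3 = -9 + (⅓)*(-27) = -9 - 9 = -18)
g(O) = -22/O (g(O) = (-4 - 18)/(O + (-2 - 1*(-2))) = -22/(O + (-2 + 2)) = -22/(O + 0) = -22/O)
g(5*a(3))² = (-22/(5*3))² = (-22/15)² = 484/225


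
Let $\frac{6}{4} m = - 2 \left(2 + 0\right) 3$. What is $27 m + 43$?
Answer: $-173$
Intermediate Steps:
$m = -8$ ($m = \frac{2 - 2 \left(2 + 0\right) 3}{3} = \frac{2 \left(-2\right) 2 \cdot 3}{3} = \frac{2 \left(\left(-4\right) 3\right)}{3} = \frac{2}{3} \left(-12\right) = -8$)
$27 m + 43 = 27 \left(-8\right) + 43 = -216 + 43 = -173$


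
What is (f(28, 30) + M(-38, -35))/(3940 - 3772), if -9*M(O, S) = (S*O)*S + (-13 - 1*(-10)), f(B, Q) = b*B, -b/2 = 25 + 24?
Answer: 21857/1512 ≈ 14.456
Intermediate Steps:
b = -98 (b = -2*(25 + 24) = -2*49 = -98)
f(B, Q) = -98*B
M(O, S) = ⅓ - O*S²/9 (M(O, S) = -((S*O)*S + (-13 - 1*(-10)))/9 = -((O*S)*S + (-13 + 10))/9 = -(O*S² - 3)/9 = -(-3 + O*S²)/9 = ⅓ - O*S²/9)
(f(28, 30) + M(-38, -35))/(3940 - 3772) = (-98*28 + (⅓ - ⅑*(-38)*(-35)²))/(3940 - 3772) = (-2744 + (⅓ - ⅑*(-38)*1225))/168 = (-2744 + (⅓ + 46550/9))*(1/168) = (-2744 + 46553/9)*(1/168) = (21857/9)*(1/168) = 21857/1512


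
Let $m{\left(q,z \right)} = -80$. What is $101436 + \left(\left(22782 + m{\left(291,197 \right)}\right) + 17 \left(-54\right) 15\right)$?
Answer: $110368$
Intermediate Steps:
$101436 + \left(\left(22782 + m{\left(291,197 \right)}\right) + 17 \left(-54\right) 15\right) = 101436 + \left(\left(22782 - 80\right) + 17 \left(-54\right) 15\right) = 101436 + \left(22702 - 13770\right) = 101436 + 8932 = 110368$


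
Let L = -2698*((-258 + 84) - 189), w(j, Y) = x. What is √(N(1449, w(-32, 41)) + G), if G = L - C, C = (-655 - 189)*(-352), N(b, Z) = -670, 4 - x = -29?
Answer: 4*√42601 ≈ 825.60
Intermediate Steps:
x = 33 (x = 4 - 1*(-29) = 4 + 29 = 33)
w(j, Y) = 33
L = 979374 (L = -2698*(-174 - 189) = -2698*(-363) = 979374)
C = 297088 (C = -844*(-352) = 297088)
G = 682286 (G = 979374 - 1*297088 = 979374 - 297088 = 682286)
√(N(1449, w(-32, 41)) + G) = √(-670 + 682286) = √681616 = 4*√42601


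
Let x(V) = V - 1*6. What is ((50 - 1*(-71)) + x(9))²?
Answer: 15376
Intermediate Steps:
x(V) = -6 + V (x(V) = V - 6 = -6 + V)
((50 - 1*(-71)) + x(9))² = ((50 - 1*(-71)) + (-6 + 9))² = ((50 + 71) + 3)² = (121 + 3)² = 124² = 15376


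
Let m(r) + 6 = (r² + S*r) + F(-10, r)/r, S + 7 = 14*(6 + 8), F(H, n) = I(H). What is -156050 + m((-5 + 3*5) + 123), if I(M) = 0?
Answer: -113230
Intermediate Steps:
F(H, n) = 0
S = 189 (S = -7 + 14*(6 + 8) = -7 + 14*14 = -7 + 196 = 189)
m(r) = -6 + r² + 189*r (m(r) = -6 + ((r² + 189*r) + 0/r) = -6 + ((r² + 189*r) + 0) = -6 + (r² + 189*r) = -6 + r² + 189*r)
-156050 + m((-5 + 3*5) + 123) = -156050 + (-6 + ((-5 + 3*5) + 123)² + 189*((-5 + 3*5) + 123)) = -156050 + (-6 + ((-5 + 15) + 123)² + 189*((-5 + 15) + 123)) = -156050 + (-6 + (10 + 123)² + 189*(10 + 123)) = -156050 + (-6 + 133² + 189*133) = -156050 + (-6 + 17689 + 25137) = -156050 + 42820 = -113230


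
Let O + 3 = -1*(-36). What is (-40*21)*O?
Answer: -27720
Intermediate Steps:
O = 33 (O = -3 - 1*(-36) = -3 + 36 = 33)
(-40*21)*O = -40*21*33 = -840*33 = -27720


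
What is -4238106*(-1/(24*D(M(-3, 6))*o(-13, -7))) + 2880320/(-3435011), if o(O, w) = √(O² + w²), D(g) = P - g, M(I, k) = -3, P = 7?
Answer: -2880320/3435011 + 706351*√218/8720 ≈ 1195.2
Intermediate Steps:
D(g) = 7 - g
-4238106*(-1/(24*D(M(-3, 6))*o(-13, -7))) + 2880320/(-3435011) = -4238106*(-1/(24*(7 - 1*(-3))*√((-13)² + (-7)²))) + 2880320/(-3435011) = -4238106*(-1/(24*(7 + 3)*√(169 + 49))) + 2880320*(-1/3435011) = -4238106*(-√218/52320) - 2880320/3435011 = -(-706351)*√218/8720 - 2880320/3435011 = 706351*√218/8720 - 2880320/3435011 = -2880320/3435011 + 706351*√218/8720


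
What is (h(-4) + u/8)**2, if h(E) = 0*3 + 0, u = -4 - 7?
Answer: 121/64 ≈ 1.8906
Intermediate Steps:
u = -11
h(E) = 0 (h(E) = 0 + 0 = 0)
(h(-4) + u/8)**2 = (0 - 11/8)**2 = (-11/8)**2 = 121/64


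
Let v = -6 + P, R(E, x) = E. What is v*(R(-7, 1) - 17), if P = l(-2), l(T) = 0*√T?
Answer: 144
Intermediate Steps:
l(T) = 0
P = 0
v = -6 (v = -6 + 0 = -6)
v*(R(-7, 1) - 17) = -6*(-7 - 17) = -6*(-24) = 144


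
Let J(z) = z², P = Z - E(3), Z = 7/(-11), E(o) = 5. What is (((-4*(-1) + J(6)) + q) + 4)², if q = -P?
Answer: 298116/121 ≈ 2463.8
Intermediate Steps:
Z = -7/11 (Z = 7*(-1/11) = -7/11 ≈ -0.63636)
P = -62/11 (P = -7/11 - 1*5 = -7/11 - 5 = -62/11 ≈ -5.6364)
q = 62/11 (q = -1*(-62/11) = 62/11 ≈ 5.6364)
(((-4*(-1) + J(6)) + q) + 4)² = (((-4*(-1) + 6²) + 62/11) + 4)² = (((4 + 36) + 62/11) + 4)² = ((40 + 62/11) + 4)² = (502/11 + 4)² = (546/11)² = 298116/121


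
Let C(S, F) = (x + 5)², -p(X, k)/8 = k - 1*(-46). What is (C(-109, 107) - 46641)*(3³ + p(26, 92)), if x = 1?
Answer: 50193585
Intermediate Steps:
p(X, k) = -368 - 8*k (p(X, k) = -8*(k - 1*(-46)) = -8*(k + 46) = -8*(46 + k) = -368 - 8*k)
C(S, F) = 36 (C(S, F) = (1 + 5)² = 6² = 36)
(C(-109, 107) - 46641)*(3³ + p(26, 92)) = (36 - 46641)*(3³ + (-368 - 8*92)) = -46605*(27 + (-368 - 736)) = -46605*(27 - 1104) = -46605*(-1077) = 50193585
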